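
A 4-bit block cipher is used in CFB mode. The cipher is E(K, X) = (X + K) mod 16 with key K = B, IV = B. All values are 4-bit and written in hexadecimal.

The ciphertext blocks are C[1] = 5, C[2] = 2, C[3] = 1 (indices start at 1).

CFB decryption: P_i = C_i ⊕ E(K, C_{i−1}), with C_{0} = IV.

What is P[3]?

P[3]: E(K, 2) = D; 1 ⊕ D = C.

P[3] = C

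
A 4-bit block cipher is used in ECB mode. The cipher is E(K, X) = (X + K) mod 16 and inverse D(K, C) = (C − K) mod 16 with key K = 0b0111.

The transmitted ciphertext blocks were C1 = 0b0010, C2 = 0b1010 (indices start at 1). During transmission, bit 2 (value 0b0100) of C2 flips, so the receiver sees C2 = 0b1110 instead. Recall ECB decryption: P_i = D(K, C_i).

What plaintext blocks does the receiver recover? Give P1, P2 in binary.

P1 = 0b1011, P2 = 0b0111

Only C2 changed, to 0b1110. In ECB, a change in C_i affects only P_i. Decrypting the received ciphertext:
P1: D(K, 0b0010) = 0b1011.
P2: D(K, 0b1110) = 0b0111.
Blocks that differ from the original plaintext: P2.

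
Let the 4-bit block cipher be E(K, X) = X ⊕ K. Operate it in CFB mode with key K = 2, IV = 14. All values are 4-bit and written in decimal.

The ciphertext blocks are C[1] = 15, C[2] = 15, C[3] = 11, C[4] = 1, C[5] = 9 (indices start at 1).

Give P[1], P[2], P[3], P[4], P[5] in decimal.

P[1] = 3, P[2] = 2, P[3] = 6, P[4] = 8, P[5] = 10

CFB decryption: P_i = C_i ⊕ E(K, C_{i−1}), with C_{0} = IV.
P[1]: E(K, 14) = 12; 15 ⊕ 12 = 3.
P[2]: E(K, 15) = 13; 15 ⊕ 13 = 2.
P[3]: E(K, 15) = 13; 11 ⊕ 13 = 6.
P[4]: E(K, 11) = 9; 1 ⊕ 9 = 8.
P[5]: E(K, 1) = 3; 9 ⊕ 3 = 10.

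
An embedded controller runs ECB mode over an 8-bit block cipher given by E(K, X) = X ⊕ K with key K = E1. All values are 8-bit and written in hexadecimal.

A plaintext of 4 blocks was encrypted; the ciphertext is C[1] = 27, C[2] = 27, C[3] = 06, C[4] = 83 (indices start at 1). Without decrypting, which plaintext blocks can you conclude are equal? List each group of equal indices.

P[1] = P[2]

ECB encrypts each block independently with the same key, so equal ciphertext blocks imply equal plaintext blocks.
C[1] = C[2] = 27, so P[1] = P[2].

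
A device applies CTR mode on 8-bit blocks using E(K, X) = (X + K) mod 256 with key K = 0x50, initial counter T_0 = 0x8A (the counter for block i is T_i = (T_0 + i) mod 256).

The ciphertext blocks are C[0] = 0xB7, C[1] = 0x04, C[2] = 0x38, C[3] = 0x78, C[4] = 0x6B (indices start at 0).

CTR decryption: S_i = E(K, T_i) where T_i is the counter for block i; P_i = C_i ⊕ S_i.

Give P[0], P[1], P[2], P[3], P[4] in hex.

P[0] = 0x6D, P[1] = 0xDF, P[2] = 0xE4, P[3] = 0xA5, P[4] = 0xB5

P[0]: T = 0x8A, S = E(K, T) = 0xDA; 0xB7 ⊕ 0xDA = 0x6D.
P[1]: T = 0x8B, S = E(K, T) = 0xDB; 0x04 ⊕ 0xDB = 0xDF.
P[2]: T = 0x8C, S = E(K, T) = 0xDC; 0x38 ⊕ 0xDC = 0xE4.
P[3]: T = 0x8D, S = E(K, T) = 0xDD; 0x78 ⊕ 0xDD = 0xA5.
P[4]: T = 0x8E, S = E(K, T) = 0xDE; 0x6B ⊕ 0xDE = 0xB5.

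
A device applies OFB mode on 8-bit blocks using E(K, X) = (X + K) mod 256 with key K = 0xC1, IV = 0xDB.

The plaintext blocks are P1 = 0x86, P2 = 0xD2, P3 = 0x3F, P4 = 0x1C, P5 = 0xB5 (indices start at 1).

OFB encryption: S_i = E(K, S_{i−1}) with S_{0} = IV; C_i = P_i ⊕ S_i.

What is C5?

C5 = 0x15

C1: S = E(K, 0xDB) = 0x9C; 0x86 ⊕ 0x9C = 0x1A.
C2: S = E(K, 0x9C) = 0x5D; 0xD2 ⊕ 0x5D = 0x8F.
C3: S = E(K, 0x5D) = 0x1E; 0x3F ⊕ 0x1E = 0x21.
C4: S = E(K, 0x1E) = 0xDF; 0x1C ⊕ 0xDF = 0xC3.
C5: S = E(K, 0xDF) = 0xA0; 0xB5 ⊕ 0xA0 = 0x15.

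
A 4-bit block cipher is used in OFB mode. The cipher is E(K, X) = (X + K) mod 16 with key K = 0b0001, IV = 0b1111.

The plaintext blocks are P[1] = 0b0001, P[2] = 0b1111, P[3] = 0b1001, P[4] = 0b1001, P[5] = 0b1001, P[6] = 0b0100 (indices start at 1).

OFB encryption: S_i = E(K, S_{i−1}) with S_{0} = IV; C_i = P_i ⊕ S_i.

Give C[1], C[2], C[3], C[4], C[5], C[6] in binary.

C[1] = 0b0001, C[2] = 0b1110, C[3] = 0b1011, C[4] = 0b1010, C[5] = 0b1101, C[6] = 0b0001

C[1]: S = E(K, 0b1111) = 0b0000; 0b0001 ⊕ 0b0000 = 0b0001.
C[2]: S = E(K, 0b0000) = 0b0001; 0b1111 ⊕ 0b0001 = 0b1110.
C[3]: S = E(K, 0b0001) = 0b0010; 0b1001 ⊕ 0b0010 = 0b1011.
C[4]: S = E(K, 0b0010) = 0b0011; 0b1001 ⊕ 0b0011 = 0b1010.
C[5]: S = E(K, 0b0011) = 0b0100; 0b1001 ⊕ 0b0100 = 0b1101.
C[6]: S = E(K, 0b0100) = 0b0101; 0b0100 ⊕ 0b0101 = 0b0001.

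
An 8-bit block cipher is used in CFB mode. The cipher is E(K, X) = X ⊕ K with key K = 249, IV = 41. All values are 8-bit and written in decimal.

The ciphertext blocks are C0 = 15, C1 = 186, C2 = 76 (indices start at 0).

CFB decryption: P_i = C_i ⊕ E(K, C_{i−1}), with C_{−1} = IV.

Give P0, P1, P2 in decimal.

P0 = 223, P1 = 76, P2 = 15

P0: E(K, 41) = 208; 15 ⊕ 208 = 223.
P1: E(K, 15) = 246; 186 ⊕ 246 = 76.
P2: E(K, 186) = 67; 76 ⊕ 67 = 15.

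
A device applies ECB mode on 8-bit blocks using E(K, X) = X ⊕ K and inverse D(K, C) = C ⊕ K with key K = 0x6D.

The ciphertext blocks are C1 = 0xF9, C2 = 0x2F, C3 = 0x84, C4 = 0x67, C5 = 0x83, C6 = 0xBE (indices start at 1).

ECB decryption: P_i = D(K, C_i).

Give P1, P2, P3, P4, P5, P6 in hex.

P1 = 0x94, P2 = 0x42, P3 = 0xE9, P4 = 0x0A, P5 = 0xEE, P6 = 0xD3

P1: D(K, 0xF9) = 0x94.
P2: D(K, 0x2F) = 0x42.
P3: D(K, 0x84) = 0xE9.
P4: D(K, 0x67) = 0x0A.
P5: D(K, 0x83) = 0xEE.
P6: D(K, 0xBE) = 0xD3.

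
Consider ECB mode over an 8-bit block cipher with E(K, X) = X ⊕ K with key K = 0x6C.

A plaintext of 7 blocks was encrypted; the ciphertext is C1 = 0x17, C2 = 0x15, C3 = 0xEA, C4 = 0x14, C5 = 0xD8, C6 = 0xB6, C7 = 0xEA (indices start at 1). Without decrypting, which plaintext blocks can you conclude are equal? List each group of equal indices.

P3 = P7

ECB encrypts each block independently with the same key, so equal ciphertext blocks imply equal plaintext blocks.
C3 = C7 = 0xEA, so P3 = P7.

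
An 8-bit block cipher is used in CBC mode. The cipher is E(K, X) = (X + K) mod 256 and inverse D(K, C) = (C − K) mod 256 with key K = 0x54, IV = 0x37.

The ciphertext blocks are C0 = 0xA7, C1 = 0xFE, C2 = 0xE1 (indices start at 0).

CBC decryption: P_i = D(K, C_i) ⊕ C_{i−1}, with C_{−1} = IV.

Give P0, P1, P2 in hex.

P0: D(K, 0xA7) = 0x53; 0x53 ⊕ 0x37 = 0x64.
P1: D(K, 0xFE) = 0xAA; 0xAA ⊕ 0xA7 = 0x0D.
P2: D(K, 0xE1) = 0x8D; 0x8D ⊕ 0xFE = 0x73.

P0 = 0x64, P1 = 0x0D, P2 = 0x73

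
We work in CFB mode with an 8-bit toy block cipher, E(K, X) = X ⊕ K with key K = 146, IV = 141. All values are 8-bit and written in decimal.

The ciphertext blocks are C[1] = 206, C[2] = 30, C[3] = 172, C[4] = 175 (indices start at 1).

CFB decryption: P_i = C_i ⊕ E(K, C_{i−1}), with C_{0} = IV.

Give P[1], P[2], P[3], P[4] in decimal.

P[1]: E(K, 141) = 31; 206 ⊕ 31 = 209.
P[2]: E(K, 206) = 92; 30 ⊕ 92 = 66.
P[3]: E(K, 30) = 140; 172 ⊕ 140 = 32.
P[4]: E(K, 172) = 62; 175 ⊕ 62 = 145.

P[1] = 209, P[2] = 66, P[3] = 32, P[4] = 145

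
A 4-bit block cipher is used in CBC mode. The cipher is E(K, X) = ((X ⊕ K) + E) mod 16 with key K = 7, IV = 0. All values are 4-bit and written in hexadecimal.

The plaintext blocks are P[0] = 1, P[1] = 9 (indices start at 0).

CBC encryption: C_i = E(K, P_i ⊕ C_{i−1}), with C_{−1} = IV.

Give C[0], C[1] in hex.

C[0] = 4, C[1] = 8

C[0]: P[0] ⊕ 0 = 1; E(K, 1) = 4.
C[1]: P[1] ⊕ 4 = D; E(K, D) = 8.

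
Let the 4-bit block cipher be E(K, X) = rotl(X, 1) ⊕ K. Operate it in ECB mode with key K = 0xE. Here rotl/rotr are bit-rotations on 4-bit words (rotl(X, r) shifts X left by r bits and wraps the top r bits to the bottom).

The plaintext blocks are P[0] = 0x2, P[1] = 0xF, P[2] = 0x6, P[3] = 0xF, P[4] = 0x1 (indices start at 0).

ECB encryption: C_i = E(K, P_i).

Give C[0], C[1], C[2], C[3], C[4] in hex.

C[0]: E(K, 0x2) = 0xA.
C[1]: E(K, 0xF) = 0x1.
C[2]: E(K, 0x6) = 0x2.
C[3]: E(K, 0xF) = 0x1.
C[4]: E(K, 0x1) = 0xC.

C[0] = 0xA, C[1] = 0x1, C[2] = 0x2, C[3] = 0x1, C[4] = 0xC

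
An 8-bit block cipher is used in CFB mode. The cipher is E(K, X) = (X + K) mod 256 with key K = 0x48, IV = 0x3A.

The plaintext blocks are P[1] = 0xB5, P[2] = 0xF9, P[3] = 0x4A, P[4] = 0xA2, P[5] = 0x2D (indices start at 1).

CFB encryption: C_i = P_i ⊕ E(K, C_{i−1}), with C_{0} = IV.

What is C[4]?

C[1]: E(K, 0x3A) = 0x82; 0xB5 ⊕ 0x82 = 0x37.
C[2]: E(K, 0x37) = 0x7F; 0xF9 ⊕ 0x7F = 0x86.
C[3]: E(K, 0x86) = 0xCE; 0x4A ⊕ 0xCE = 0x84.
C[4]: E(K, 0x84) = 0xCC; 0xA2 ⊕ 0xCC = 0x6E.

C[4] = 0x6E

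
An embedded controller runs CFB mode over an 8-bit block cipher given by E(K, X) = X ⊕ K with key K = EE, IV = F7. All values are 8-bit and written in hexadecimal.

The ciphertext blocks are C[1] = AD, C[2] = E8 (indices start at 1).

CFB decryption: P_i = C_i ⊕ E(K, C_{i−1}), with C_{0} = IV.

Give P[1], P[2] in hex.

P[1]: E(K, F7) = 19; AD ⊕ 19 = B4.
P[2]: E(K, AD) = 43; E8 ⊕ 43 = AB.

P[1] = B4, P[2] = AB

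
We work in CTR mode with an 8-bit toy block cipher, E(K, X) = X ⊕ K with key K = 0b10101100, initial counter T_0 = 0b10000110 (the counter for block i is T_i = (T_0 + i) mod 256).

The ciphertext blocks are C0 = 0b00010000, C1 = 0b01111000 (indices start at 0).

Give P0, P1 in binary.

P0 = 0b00111010, P1 = 0b01010011

CTR decryption: S_i = E(K, T_i) where T_i is the counter for block i; P_i = C_i ⊕ S_i.
P0: T = 0b10000110, S = E(K, T) = 0b00101010; 0b00010000 ⊕ 0b00101010 = 0b00111010.
P1: T = 0b10000111, S = E(K, T) = 0b00101011; 0b01111000 ⊕ 0b00101011 = 0b01010011.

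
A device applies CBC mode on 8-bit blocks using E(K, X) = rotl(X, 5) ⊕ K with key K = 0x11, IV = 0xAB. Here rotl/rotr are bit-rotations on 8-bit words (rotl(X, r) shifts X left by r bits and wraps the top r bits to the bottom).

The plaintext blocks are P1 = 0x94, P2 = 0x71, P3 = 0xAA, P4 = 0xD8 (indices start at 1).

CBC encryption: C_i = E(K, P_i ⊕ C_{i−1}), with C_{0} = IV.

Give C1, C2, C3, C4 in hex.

C1 = 0xF6, C2 = 0xE1, C3 = 0x78, C4 = 0x05

C1: P1 ⊕ 0xAB = 0x3F; E(K, 0x3F) = 0xF6.
C2: P2 ⊕ 0xF6 = 0x87; E(K, 0x87) = 0xE1.
C3: P3 ⊕ 0xE1 = 0x4B; E(K, 0x4B) = 0x78.
C4: P4 ⊕ 0x78 = 0xA0; E(K, 0xA0) = 0x05.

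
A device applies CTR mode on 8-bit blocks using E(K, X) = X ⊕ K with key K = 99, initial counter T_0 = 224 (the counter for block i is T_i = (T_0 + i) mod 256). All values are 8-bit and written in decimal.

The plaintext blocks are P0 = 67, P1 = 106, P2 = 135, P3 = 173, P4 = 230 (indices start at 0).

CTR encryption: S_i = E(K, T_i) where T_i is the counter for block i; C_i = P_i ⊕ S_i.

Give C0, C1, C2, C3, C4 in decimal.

C0: T = 224, S = E(K, T) = 131; 67 ⊕ 131 = 192.
C1: T = 225, S = E(K, T) = 130; 106 ⊕ 130 = 232.
C2: T = 226, S = E(K, T) = 129; 135 ⊕ 129 = 6.
C3: T = 227, S = E(K, T) = 128; 173 ⊕ 128 = 45.
C4: T = 228, S = E(K, T) = 135; 230 ⊕ 135 = 97.

C0 = 192, C1 = 232, C2 = 6, C3 = 45, C4 = 97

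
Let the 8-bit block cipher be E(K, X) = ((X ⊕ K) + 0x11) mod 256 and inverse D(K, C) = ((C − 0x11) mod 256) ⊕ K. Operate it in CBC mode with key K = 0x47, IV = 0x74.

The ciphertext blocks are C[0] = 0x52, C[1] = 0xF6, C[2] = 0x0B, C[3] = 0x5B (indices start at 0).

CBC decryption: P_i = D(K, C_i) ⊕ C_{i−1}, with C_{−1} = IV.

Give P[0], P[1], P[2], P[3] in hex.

P[0] = 0x72, P[1] = 0xF0, P[2] = 0x4B, P[3] = 0x06

P[0]: D(K, 0x52) = 0x06; 0x06 ⊕ 0x74 = 0x72.
P[1]: D(K, 0xF6) = 0xA2; 0xA2 ⊕ 0x52 = 0xF0.
P[2]: D(K, 0x0B) = 0xBD; 0xBD ⊕ 0xF6 = 0x4B.
P[3]: D(K, 0x5B) = 0x0D; 0x0D ⊕ 0x0B = 0x06.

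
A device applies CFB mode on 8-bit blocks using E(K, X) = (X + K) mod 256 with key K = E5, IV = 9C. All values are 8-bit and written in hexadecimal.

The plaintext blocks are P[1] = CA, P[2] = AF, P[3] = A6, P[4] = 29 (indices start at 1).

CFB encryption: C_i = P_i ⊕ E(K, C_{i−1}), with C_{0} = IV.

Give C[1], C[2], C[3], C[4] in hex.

C[1] = 4B, C[2] = 9F, C[3] = 22, C[4] = 2E

C[1]: E(K, 9C) = 81; CA ⊕ 81 = 4B.
C[2]: E(K, 4B) = 30; AF ⊕ 30 = 9F.
C[3]: E(K, 9F) = 84; A6 ⊕ 84 = 22.
C[4]: E(K, 22) = 07; 29 ⊕ 07 = 2E.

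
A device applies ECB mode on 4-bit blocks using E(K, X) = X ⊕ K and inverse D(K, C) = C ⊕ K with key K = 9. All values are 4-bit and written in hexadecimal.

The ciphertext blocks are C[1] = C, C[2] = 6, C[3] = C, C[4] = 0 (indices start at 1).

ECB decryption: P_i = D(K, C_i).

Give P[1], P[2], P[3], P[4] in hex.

P[1]: D(K, C) = 5.
P[2]: D(K, 6) = F.
P[3]: D(K, C) = 5.
P[4]: D(K, 0) = 9.

P[1] = 5, P[2] = F, P[3] = 5, P[4] = 9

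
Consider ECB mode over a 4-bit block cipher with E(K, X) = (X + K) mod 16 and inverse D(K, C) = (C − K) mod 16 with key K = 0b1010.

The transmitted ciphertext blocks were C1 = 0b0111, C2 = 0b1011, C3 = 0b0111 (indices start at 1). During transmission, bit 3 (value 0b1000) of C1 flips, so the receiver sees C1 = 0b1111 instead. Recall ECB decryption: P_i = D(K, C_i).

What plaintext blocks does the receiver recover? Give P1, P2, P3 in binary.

P1 = 0b0101, P2 = 0b0001, P3 = 0b1101

Only C1 changed, to 0b1111. In ECB, a change in C_i affects only P_i. Decrypting the received ciphertext:
P1: D(K, 0b1111) = 0b0101.
P2: D(K, 0b1011) = 0b0001.
P3: D(K, 0b0111) = 0b1101.
Blocks that differ from the original plaintext: P1.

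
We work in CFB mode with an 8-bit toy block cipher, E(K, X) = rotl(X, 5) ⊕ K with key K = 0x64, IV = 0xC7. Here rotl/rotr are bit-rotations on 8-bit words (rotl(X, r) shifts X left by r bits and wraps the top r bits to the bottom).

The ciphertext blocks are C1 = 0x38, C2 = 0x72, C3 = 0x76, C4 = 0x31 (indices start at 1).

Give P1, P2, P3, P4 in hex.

P1 = 0xA4, P2 = 0x11, P3 = 0x5C, P4 = 0x9B

CFB decryption: P_i = C_i ⊕ E(K, C_{i−1}), with C_{0} = IV.
P1: E(K, 0xC7) = 0x9C; 0x38 ⊕ 0x9C = 0xA4.
P2: E(K, 0x38) = 0x63; 0x72 ⊕ 0x63 = 0x11.
P3: E(K, 0x72) = 0x2A; 0x76 ⊕ 0x2A = 0x5C.
P4: E(K, 0x76) = 0xAA; 0x31 ⊕ 0xAA = 0x9B.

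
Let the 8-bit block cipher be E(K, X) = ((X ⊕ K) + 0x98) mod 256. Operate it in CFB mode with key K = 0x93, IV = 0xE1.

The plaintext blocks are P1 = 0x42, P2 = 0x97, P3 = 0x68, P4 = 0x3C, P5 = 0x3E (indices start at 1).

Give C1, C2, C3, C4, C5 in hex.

C1 = 0x48, C2 = 0xE4, C3 = 0x67, C4 = 0xB0, C5 = 0x85

CFB encryption: C_i = P_i ⊕ E(K, C_{i−1}), with C_{0} = IV.
C1: E(K, 0xE1) = 0x0A; 0x42 ⊕ 0x0A = 0x48.
C2: E(K, 0x48) = 0x73; 0x97 ⊕ 0x73 = 0xE4.
C3: E(K, 0xE4) = 0x0F; 0x68 ⊕ 0x0F = 0x67.
C4: E(K, 0x67) = 0x8C; 0x3C ⊕ 0x8C = 0xB0.
C5: E(K, 0xB0) = 0xBB; 0x3E ⊕ 0xBB = 0x85.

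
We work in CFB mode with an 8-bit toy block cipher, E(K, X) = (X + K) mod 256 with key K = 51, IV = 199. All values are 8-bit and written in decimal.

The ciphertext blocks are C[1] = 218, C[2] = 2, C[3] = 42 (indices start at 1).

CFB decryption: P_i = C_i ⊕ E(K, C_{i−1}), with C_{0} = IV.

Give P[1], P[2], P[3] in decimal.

P[1] = 32, P[2] = 15, P[3] = 31

P[1]: E(K, 199) = 250; 218 ⊕ 250 = 32.
P[2]: E(K, 218) = 13; 2 ⊕ 13 = 15.
P[3]: E(K, 2) = 53; 42 ⊕ 53 = 31.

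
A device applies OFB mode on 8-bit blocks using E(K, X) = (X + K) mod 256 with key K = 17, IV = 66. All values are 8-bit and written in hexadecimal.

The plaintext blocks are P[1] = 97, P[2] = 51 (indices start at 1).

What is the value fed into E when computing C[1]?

66

OFB encryption: S_i = E(K, S_{i−1}) with S_{0} = IV; C_i = P_i ⊕ S_i.
C[1]: S = E(K, 66) = 7D; 97 ⊕ 7D = EA.
So the input to E for block [1] is 66.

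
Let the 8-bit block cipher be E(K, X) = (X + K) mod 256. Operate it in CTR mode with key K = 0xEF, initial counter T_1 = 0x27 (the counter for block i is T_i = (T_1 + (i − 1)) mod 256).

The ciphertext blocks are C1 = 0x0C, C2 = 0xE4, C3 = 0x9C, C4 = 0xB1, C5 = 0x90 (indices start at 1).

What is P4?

P4 = 0xA8

CTR decryption: S_i = E(K, T_i) where T_i is the counter for block i; P_i = C_i ⊕ S_i.
P4: T = 0x2A, S = E(K, T) = 0x19; 0xB1 ⊕ 0x19 = 0xA8.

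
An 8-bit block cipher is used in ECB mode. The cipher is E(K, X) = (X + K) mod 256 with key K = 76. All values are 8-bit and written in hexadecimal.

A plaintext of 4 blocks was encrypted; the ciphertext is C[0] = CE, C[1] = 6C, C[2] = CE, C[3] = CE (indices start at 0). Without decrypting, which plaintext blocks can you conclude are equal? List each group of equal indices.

ECB encrypts each block independently with the same key, so equal ciphertext blocks imply equal plaintext blocks.
C[0] = C[2] = C[3] = CE, so P[0] = P[2] = P[3].

P[0] = P[2] = P[3]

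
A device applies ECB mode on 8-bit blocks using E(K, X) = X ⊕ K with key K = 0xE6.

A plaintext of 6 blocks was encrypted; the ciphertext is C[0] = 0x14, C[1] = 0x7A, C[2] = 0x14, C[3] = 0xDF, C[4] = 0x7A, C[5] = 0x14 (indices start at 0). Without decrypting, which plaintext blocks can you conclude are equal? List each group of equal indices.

P[0] = P[2] = P[5]; P[1] = P[4]

ECB encrypts each block independently with the same key, so equal ciphertext blocks imply equal plaintext blocks.
C[0] = C[2] = C[5] = 0x14, so P[0] = P[2] = P[5].
C[1] = C[4] = 0x7A, so P[1] = P[4].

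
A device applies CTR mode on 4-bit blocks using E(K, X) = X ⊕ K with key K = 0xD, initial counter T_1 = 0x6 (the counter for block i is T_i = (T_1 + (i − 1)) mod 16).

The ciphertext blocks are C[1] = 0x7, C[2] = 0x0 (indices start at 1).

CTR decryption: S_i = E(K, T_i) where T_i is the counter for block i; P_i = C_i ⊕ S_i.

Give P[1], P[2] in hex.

P[1] = 0xC, P[2] = 0xA

P[1]: T = 0x6, S = E(K, T) = 0xB; 0x7 ⊕ 0xB = 0xC.
P[2]: T = 0x7, S = E(K, T) = 0xA; 0x0 ⊕ 0xA = 0xA.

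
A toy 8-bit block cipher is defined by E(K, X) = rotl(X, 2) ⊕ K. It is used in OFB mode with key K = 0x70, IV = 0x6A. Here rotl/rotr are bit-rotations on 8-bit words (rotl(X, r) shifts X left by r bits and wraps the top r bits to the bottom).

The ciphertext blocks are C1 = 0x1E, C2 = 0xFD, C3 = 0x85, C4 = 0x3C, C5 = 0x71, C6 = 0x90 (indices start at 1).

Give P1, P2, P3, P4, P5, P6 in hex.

P1 = 0xC7, P2 = 0xEA, P3 = 0xA9, P4 = 0xFC, P5 = 0x02, P6 = 0x2D

OFB decryption: S_i = E(K, S_{i−1}) with S_{0} = IV; P_i = C_i ⊕ S_i.
P1: S = E(K, 0x6A) = 0xD9; 0x1E ⊕ 0xD9 = 0xC7.
P2: S = E(K, 0xD9) = 0x17; 0xFD ⊕ 0x17 = 0xEA.
P3: S = E(K, 0x17) = 0x2C; 0x85 ⊕ 0x2C = 0xA9.
P4: S = E(K, 0x2C) = 0xC0; 0x3C ⊕ 0xC0 = 0xFC.
P5: S = E(K, 0xC0) = 0x73; 0x71 ⊕ 0x73 = 0x02.
P6: S = E(K, 0x73) = 0xBD; 0x90 ⊕ 0xBD = 0x2D.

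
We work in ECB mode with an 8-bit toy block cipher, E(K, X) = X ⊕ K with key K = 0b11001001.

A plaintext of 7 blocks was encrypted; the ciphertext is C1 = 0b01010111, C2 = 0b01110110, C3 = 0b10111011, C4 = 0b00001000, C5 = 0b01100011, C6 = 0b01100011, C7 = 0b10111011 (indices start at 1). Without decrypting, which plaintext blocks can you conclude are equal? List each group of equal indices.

ECB encrypts each block independently with the same key, so equal ciphertext blocks imply equal plaintext blocks.
C3 = C7 = 0b10111011, so P3 = P7.
C5 = C6 = 0b01100011, so P5 = P6.

P3 = P7; P5 = P6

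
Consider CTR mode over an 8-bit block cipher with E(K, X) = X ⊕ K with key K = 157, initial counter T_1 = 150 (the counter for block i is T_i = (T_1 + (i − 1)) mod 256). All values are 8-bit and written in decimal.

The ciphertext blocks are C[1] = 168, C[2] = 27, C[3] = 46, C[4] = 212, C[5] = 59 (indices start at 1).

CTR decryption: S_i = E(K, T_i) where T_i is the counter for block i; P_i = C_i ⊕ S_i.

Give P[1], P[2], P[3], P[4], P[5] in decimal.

P[1]: T = 150, S = E(K, T) = 11; 168 ⊕ 11 = 163.
P[2]: T = 151, S = E(K, T) = 10; 27 ⊕ 10 = 17.
P[3]: T = 152, S = E(K, T) = 5; 46 ⊕ 5 = 43.
P[4]: T = 153, S = E(K, T) = 4; 212 ⊕ 4 = 208.
P[5]: T = 154, S = E(K, T) = 7; 59 ⊕ 7 = 60.

P[1] = 163, P[2] = 17, P[3] = 43, P[4] = 208, P[5] = 60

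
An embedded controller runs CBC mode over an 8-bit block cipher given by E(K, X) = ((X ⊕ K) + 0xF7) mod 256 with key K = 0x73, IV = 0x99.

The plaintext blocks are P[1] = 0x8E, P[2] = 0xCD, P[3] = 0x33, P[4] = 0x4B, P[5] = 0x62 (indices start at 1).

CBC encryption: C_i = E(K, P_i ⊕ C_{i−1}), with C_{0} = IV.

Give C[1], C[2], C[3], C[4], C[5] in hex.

C[1]: P[1] ⊕ 0x99 = 0x17; E(K, 0x17) = 0x5B.
C[2]: P[2] ⊕ 0x5B = 0x96; E(K, 0x96) = 0xDC.
C[3]: P[3] ⊕ 0xDC = 0xEF; E(K, 0xEF) = 0x93.
C[4]: P[4] ⊕ 0x93 = 0xD8; E(K, 0xD8) = 0xA2.
C[5]: P[5] ⊕ 0xA2 = 0xC0; E(K, 0xC0) = 0xAA.

C[1] = 0x5B, C[2] = 0xDC, C[3] = 0x93, C[4] = 0xA2, C[5] = 0xAA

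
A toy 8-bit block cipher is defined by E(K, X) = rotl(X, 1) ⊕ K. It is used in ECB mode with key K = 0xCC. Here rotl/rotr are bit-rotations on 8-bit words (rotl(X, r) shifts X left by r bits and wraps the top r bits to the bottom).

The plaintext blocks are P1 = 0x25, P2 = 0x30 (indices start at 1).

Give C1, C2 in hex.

ECB encryption: C_i = E(K, P_i).
C1: E(K, 0x25) = 0x86.
C2: E(K, 0x30) = 0xAC.

C1 = 0x86, C2 = 0xAC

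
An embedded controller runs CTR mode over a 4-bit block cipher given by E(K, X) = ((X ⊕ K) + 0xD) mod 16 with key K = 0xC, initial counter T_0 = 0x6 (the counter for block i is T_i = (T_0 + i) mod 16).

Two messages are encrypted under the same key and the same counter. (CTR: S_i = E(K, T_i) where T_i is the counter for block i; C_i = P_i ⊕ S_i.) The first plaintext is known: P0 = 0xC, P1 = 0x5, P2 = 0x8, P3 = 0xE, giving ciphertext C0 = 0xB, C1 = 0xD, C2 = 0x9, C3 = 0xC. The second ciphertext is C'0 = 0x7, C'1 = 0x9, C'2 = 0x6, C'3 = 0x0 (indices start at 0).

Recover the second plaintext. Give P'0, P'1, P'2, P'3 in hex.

P'0 = 0x0, P'1 = 0x1, P'2 = 0x7, P'3 = 0x2

In CTR with a reused counter, both messages share the same keystream S_i, so C_i ⊕ C'_i = P_i ⊕ P'_i and thus P'_i = P_i ⊕ C_i ⊕ C'_i.
P'0: 0xC ⊕ 0xB ⊕ 0x7 = 0x0.
P'1: 0x5 ⊕ 0xD ⊕ 0x9 = 0x1.
P'2: 0x8 ⊕ 0x9 ⊕ 0x6 = 0x7.
P'3: 0xE ⊕ 0xC ⊕ 0x0 = 0x2.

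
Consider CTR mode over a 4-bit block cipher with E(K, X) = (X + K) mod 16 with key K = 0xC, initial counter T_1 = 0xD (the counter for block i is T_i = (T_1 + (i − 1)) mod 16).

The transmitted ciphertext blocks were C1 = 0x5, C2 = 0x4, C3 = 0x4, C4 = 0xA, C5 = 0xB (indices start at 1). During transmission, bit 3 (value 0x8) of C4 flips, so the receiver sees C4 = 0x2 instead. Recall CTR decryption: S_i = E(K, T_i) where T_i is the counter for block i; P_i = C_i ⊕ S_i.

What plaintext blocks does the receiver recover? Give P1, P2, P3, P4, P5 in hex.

Only C4 changed, to 0x2. In CTR, a change in C_i flips the same bit in P_i only; the keystream is unaffected. Decrypting the received ciphertext:
P1: T = 0xD, S = E(K, T) = 0x9; 0x5 ⊕ 0x9 = 0xC.
P2: T = 0xE, S = E(K, T) = 0xA; 0x4 ⊕ 0xA = 0xE.
P3: T = 0xF, S = E(K, T) = 0xB; 0x4 ⊕ 0xB = 0xF.
P4: T = 0x0, S = E(K, T) = 0xC; 0x2 ⊕ 0xC = 0xE.
P5: T = 0x1, S = E(K, T) = 0xD; 0xB ⊕ 0xD = 0x6.
Blocks that differ from the original plaintext: P4.

P1 = 0xC, P2 = 0xE, P3 = 0xF, P4 = 0xE, P5 = 0x6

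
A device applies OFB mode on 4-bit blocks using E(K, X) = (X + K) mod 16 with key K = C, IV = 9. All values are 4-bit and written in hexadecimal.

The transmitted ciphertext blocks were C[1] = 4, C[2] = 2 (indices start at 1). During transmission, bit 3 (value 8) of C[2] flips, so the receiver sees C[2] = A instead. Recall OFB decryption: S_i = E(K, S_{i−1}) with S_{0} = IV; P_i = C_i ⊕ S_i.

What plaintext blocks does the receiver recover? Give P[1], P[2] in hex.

P[1] = 1, P[2] = B

Only C[2] changed, to A. In OFB, a change in C_i flips the same bit in P_i only; the keystream is unaffected. Decrypting the received ciphertext:
P[1]: S = E(K, 9) = 5; 4 ⊕ 5 = 1.
P[2]: S = E(K, 5) = 1; A ⊕ 1 = B.
Blocks that differ from the original plaintext: P[2].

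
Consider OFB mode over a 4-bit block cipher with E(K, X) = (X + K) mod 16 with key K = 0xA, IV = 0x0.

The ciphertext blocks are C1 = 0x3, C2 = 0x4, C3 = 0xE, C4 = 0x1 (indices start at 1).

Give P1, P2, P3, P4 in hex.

OFB decryption: S_i = E(K, S_{i−1}) with S_{0} = IV; P_i = C_i ⊕ S_i.
P1: S = E(K, 0x0) = 0xA; 0x3 ⊕ 0xA = 0x9.
P2: S = E(K, 0xA) = 0x4; 0x4 ⊕ 0x4 = 0x0.
P3: S = E(K, 0x4) = 0xE; 0xE ⊕ 0xE = 0x0.
P4: S = E(K, 0xE) = 0x8; 0x1 ⊕ 0x8 = 0x9.

P1 = 0x9, P2 = 0x0, P3 = 0x0, P4 = 0x9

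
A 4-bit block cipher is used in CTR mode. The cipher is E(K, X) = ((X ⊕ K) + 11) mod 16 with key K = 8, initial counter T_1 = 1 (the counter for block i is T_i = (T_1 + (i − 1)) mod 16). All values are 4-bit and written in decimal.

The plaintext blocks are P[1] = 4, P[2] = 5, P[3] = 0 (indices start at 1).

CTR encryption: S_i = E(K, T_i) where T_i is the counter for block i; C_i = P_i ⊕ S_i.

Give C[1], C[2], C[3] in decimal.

C[1]: T = 1, S = E(K, T) = 4; 4 ⊕ 4 = 0.
C[2]: T = 2, S = E(K, T) = 5; 5 ⊕ 5 = 0.
C[3]: T = 3, S = E(K, T) = 6; 0 ⊕ 6 = 6.

C[1] = 0, C[2] = 0, C[3] = 6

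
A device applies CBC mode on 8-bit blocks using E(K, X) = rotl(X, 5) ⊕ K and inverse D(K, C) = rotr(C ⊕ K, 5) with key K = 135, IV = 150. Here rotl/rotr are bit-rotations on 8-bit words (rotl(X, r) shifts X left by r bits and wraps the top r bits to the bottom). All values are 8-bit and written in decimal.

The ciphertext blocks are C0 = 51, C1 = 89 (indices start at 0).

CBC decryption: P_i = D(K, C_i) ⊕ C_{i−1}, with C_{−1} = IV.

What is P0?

P0 = 51

P0: D(K, 51) = 165; 165 ⊕ 150 = 51.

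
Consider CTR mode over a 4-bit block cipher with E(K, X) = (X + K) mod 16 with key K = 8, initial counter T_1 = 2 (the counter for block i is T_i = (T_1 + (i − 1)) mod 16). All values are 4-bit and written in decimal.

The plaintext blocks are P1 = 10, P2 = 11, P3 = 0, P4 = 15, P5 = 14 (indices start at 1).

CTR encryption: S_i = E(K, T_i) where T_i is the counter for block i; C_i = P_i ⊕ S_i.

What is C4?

C4 = 2

C1: T = 2, S = E(K, T) = 10; 10 ⊕ 10 = 0.
C2: T = 3, S = E(K, T) = 11; 11 ⊕ 11 = 0.
C3: T = 4, S = E(K, T) = 12; 0 ⊕ 12 = 12.
C4: T = 5, S = E(K, T) = 13; 15 ⊕ 13 = 2.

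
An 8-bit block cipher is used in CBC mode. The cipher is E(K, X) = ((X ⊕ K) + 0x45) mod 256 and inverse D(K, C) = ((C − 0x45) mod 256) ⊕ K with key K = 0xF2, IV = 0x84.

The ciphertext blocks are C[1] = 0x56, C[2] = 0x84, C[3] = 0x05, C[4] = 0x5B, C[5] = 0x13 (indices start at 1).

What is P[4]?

CBC decryption: P_i = D(K, C_i) ⊕ C_{i−1}, with C_{0} = IV.
P[4]: D(K, 0x5B) = 0xE4; 0xE4 ⊕ 0x05 = 0xE1.

P[4] = 0xE1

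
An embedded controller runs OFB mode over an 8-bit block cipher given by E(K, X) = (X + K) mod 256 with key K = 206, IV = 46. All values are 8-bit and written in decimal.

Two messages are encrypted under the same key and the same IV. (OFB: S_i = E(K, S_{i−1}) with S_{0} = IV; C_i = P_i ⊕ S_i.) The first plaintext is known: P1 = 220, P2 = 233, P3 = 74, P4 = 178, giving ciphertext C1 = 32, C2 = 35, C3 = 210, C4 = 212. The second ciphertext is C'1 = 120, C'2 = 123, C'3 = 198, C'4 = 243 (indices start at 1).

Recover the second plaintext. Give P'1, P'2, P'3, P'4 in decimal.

In OFB with a reused IV, both messages share the same keystream S_i, so C_i ⊕ C'_i = P_i ⊕ P'_i and thus P'_i = P_i ⊕ C_i ⊕ C'_i.
P'1: 220 ⊕ 32 ⊕ 120 = 132.
P'2: 233 ⊕ 35 ⊕ 123 = 177.
P'3: 74 ⊕ 210 ⊕ 198 = 94.
P'4: 178 ⊕ 212 ⊕ 243 = 149.

P'1 = 132, P'2 = 177, P'3 = 94, P'4 = 149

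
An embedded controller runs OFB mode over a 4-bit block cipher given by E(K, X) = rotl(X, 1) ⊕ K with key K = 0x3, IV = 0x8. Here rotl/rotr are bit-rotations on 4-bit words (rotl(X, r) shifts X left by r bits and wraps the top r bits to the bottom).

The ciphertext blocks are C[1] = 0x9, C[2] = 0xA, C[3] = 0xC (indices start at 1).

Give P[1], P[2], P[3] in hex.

P[1] = 0xB, P[2] = 0xD, P[3] = 0x1

OFB decryption: S_i = E(K, S_{i−1}) with S_{0} = IV; P_i = C_i ⊕ S_i.
P[1]: S = E(K, 0x8) = 0x2; 0x9 ⊕ 0x2 = 0xB.
P[2]: S = E(K, 0x2) = 0x7; 0xA ⊕ 0x7 = 0xD.
P[3]: S = E(K, 0x7) = 0xD; 0xC ⊕ 0xD = 0x1.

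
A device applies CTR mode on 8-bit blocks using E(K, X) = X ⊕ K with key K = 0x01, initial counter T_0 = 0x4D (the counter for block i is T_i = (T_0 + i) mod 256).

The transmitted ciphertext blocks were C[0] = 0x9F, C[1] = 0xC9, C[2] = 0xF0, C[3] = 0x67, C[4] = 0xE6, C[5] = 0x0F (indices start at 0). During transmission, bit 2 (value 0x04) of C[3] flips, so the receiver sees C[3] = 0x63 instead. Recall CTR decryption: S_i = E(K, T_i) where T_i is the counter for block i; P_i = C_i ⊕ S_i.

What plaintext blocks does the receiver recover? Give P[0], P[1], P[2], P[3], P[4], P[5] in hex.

Only C[3] changed, to 0x63. In CTR, a change in C_i flips the same bit in P_i only; the keystream is unaffected. Decrypting the received ciphertext:
P[0]: T = 0x4D, S = E(K, T) = 0x4C; 0x9F ⊕ 0x4C = 0xD3.
P[1]: T = 0x4E, S = E(K, T) = 0x4F; 0xC9 ⊕ 0x4F = 0x86.
P[2]: T = 0x4F, S = E(K, T) = 0x4E; 0xF0 ⊕ 0x4E = 0xBE.
P[3]: T = 0x50, S = E(K, T) = 0x51; 0x63 ⊕ 0x51 = 0x32.
P[4]: T = 0x51, S = E(K, T) = 0x50; 0xE6 ⊕ 0x50 = 0xB6.
P[5]: T = 0x52, S = E(K, T) = 0x53; 0x0F ⊕ 0x53 = 0x5C.
Blocks that differ from the original plaintext: P[3].

P[0] = 0xD3, P[1] = 0x86, P[2] = 0xBE, P[3] = 0x32, P[4] = 0xB6, P[5] = 0x5C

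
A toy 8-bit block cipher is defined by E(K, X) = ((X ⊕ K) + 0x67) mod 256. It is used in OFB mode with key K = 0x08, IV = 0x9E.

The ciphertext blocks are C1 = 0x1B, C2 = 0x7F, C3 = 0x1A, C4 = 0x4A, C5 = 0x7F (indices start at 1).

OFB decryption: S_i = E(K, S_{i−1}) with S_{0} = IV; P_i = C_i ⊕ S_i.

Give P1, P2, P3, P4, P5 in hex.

P1: S = E(K, 0x9E) = 0xFD; 0x1B ⊕ 0xFD = 0xE6.
P2: S = E(K, 0xFD) = 0x5C; 0x7F ⊕ 0x5C = 0x23.
P3: S = E(K, 0x5C) = 0xBB; 0x1A ⊕ 0xBB = 0xA1.
P4: S = E(K, 0xBB) = 0x1A; 0x4A ⊕ 0x1A = 0x50.
P5: S = E(K, 0x1A) = 0x79; 0x7F ⊕ 0x79 = 0x06.

P1 = 0xE6, P2 = 0x23, P3 = 0xA1, P4 = 0x50, P5 = 0x06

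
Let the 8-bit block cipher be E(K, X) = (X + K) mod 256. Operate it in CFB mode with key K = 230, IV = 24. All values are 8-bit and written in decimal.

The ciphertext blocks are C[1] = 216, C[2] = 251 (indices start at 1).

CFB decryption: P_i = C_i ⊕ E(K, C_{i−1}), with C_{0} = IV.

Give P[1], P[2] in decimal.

P[1]: E(K, 24) = 254; 216 ⊕ 254 = 38.
P[2]: E(K, 216) = 190; 251 ⊕ 190 = 69.

P[1] = 38, P[2] = 69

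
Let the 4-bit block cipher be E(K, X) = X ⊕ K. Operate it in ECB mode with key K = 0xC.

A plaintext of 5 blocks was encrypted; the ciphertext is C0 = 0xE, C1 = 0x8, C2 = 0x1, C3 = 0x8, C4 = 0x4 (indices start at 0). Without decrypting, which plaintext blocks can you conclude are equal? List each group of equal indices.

ECB encrypts each block independently with the same key, so equal ciphertext blocks imply equal plaintext blocks.
C1 = C3 = 0x8, so P1 = P3.

P1 = P3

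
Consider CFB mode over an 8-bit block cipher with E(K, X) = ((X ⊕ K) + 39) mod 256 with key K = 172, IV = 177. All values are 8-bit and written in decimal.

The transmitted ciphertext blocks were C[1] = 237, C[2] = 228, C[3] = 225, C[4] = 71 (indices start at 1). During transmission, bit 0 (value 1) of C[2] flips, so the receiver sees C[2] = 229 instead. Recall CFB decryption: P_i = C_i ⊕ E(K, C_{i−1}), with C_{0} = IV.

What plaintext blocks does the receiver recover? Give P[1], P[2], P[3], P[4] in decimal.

Only C[2] changed, to 229. In CFB, a change in C_i flips the same bit in P_i and garbles P_{i+1}. Decrypting the received ciphertext:
P[1]: E(K, 177) = 68; 237 ⊕ 68 = 169.
P[2]: E(K, 237) = 104; 229 ⊕ 104 = 141.
P[3]: E(K, 229) = 112; 225 ⊕ 112 = 145.
P[4]: E(K, 225) = 116; 71 ⊕ 116 = 51.
Blocks that differ from the original plaintext: P[2], P[3].

P[1] = 169, P[2] = 141, P[3] = 145, P[4] = 51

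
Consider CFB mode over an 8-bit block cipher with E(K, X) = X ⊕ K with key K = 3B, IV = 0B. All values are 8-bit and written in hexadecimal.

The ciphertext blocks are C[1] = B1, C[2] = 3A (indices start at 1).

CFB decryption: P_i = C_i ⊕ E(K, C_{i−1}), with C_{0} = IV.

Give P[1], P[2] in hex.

P[1]: E(K, 0B) = 30; B1 ⊕ 30 = 81.
P[2]: E(K, B1) = 8A; 3A ⊕ 8A = B0.

P[1] = 81, P[2] = B0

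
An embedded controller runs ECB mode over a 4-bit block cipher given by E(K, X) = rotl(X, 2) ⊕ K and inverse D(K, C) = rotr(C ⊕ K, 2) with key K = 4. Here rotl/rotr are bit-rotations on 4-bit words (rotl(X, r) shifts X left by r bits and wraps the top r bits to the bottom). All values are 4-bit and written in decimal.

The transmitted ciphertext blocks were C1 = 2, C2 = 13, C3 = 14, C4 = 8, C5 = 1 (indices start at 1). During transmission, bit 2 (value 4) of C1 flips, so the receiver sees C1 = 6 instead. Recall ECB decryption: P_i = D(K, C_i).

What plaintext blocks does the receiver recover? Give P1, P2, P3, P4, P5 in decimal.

Only C1 changed, to 6. In ECB, a change in C_i affects only P_i. Decrypting the received ciphertext:
P1: D(K, 6) = 8.
P2: D(K, 13) = 6.
P3: D(K, 14) = 10.
P4: D(K, 8) = 3.
P5: D(K, 1) = 5.
Blocks that differ from the original plaintext: P1.

P1 = 8, P2 = 6, P3 = 10, P4 = 3, P5 = 5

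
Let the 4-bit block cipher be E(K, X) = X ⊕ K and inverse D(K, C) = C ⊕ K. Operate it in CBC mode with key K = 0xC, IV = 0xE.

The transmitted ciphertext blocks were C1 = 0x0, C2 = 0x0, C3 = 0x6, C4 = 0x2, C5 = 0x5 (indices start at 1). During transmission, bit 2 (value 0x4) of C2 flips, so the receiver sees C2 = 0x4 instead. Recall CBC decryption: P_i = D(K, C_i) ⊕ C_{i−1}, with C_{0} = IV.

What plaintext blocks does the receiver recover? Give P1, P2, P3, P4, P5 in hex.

Only C2 changed, to 0x4. In CBC, a change in C_i garbles P_i and flips the same bit in P_{i+1}. Decrypting the received ciphertext:
P1: D(K, 0x0) = 0xC; 0xC ⊕ 0xE = 0x2.
P2: D(K, 0x4) = 0x8; 0x8 ⊕ 0x0 = 0x8.
P3: D(K, 0x6) = 0xA; 0xA ⊕ 0x4 = 0xE.
P4: D(K, 0x2) = 0xE; 0xE ⊕ 0x6 = 0x8.
P5: D(K, 0x5) = 0x9; 0x9 ⊕ 0x2 = 0xB.
Blocks that differ from the original plaintext: P2, P3.

P1 = 0x2, P2 = 0x8, P3 = 0xE, P4 = 0x8, P5 = 0xB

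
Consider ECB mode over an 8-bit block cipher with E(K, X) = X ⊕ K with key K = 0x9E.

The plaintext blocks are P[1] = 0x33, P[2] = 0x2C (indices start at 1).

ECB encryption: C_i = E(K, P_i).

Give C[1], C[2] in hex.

C[1] = 0xAD, C[2] = 0xB2

C[1]: E(K, 0x33) = 0xAD.
C[2]: E(K, 0x2C) = 0xB2.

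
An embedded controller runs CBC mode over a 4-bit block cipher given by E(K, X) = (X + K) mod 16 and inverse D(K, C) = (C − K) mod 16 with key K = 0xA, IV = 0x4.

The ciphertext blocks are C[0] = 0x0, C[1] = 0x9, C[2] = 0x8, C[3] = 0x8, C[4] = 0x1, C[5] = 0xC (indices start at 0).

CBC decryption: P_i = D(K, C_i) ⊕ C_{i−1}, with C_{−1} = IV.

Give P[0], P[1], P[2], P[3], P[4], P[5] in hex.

P[0]: D(K, 0x0) = 0x6; 0x6 ⊕ 0x4 = 0x2.
P[1]: D(K, 0x9) = 0xF; 0xF ⊕ 0x0 = 0xF.
P[2]: D(K, 0x8) = 0xE; 0xE ⊕ 0x9 = 0x7.
P[3]: D(K, 0x8) = 0xE; 0xE ⊕ 0x8 = 0x6.
P[4]: D(K, 0x1) = 0x7; 0x7 ⊕ 0x8 = 0xF.
P[5]: D(K, 0xC) = 0x2; 0x2 ⊕ 0x1 = 0x3.

P[0] = 0x2, P[1] = 0xF, P[2] = 0x7, P[3] = 0x6, P[4] = 0xF, P[5] = 0x3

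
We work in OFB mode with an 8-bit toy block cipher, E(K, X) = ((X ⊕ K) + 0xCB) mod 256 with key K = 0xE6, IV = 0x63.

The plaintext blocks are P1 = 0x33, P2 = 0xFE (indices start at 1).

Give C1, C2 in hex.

OFB encryption: S_i = E(K, S_{i−1}) with S_{0} = IV; C_i = P_i ⊕ S_i.
C1: S = E(K, 0x63) = 0x50; 0x33 ⊕ 0x50 = 0x63.
C2: S = E(K, 0x50) = 0x81; 0xFE ⊕ 0x81 = 0x7F.

C1 = 0x63, C2 = 0x7F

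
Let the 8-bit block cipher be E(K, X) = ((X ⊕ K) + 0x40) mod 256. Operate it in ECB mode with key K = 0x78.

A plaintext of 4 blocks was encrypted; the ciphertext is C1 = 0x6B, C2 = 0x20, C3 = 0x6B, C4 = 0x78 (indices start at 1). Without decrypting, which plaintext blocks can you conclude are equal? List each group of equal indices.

ECB encrypts each block independently with the same key, so equal ciphertext blocks imply equal plaintext blocks.
C1 = C3 = 0x6B, so P1 = P3.

P1 = P3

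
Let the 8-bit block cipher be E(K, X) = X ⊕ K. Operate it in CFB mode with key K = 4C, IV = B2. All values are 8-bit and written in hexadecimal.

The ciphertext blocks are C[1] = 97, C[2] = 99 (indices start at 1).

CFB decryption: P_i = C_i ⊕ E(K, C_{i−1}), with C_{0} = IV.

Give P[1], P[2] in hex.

P[1]: E(K, B2) = FE; 97 ⊕ FE = 69.
P[2]: E(K, 97) = DB; 99 ⊕ DB = 42.

P[1] = 69, P[2] = 42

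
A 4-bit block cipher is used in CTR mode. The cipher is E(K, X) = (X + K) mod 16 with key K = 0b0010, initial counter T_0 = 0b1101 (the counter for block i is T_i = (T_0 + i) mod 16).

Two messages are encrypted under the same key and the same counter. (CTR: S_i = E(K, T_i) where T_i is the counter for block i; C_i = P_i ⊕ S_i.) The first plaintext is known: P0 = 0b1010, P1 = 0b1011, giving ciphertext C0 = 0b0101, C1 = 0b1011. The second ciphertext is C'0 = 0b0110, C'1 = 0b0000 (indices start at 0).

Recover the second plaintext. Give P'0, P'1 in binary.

P'0 = 0b1001, P'1 = 0b0000

In CTR with a reused counter, both messages share the same keystream S_i, so C_i ⊕ C'_i = P_i ⊕ P'_i and thus P'_i = P_i ⊕ C_i ⊕ C'_i.
P'0: 0b1010 ⊕ 0b0101 ⊕ 0b0110 = 0b1001.
P'1: 0b1011 ⊕ 0b1011 ⊕ 0b0000 = 0b0000.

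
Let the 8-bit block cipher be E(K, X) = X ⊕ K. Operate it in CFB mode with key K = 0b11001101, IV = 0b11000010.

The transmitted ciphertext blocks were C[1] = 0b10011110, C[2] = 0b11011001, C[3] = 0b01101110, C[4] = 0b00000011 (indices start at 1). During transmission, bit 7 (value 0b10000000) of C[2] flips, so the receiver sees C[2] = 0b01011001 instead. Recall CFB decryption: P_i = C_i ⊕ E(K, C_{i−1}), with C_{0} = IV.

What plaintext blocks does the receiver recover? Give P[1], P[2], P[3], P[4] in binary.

Only C[2] changed, to 0b01011001. In CFB, a change in C_i flips the same bit in P_i and garbles P_{i+1}. Decrypting the received ciphertext:
P[1]: E(K, 0b11000010) = 0b00001111; 0b10011110 ⊕ 0b00001111 = 0b10010001.
P[2]: E(K, 0b10011110) = 0b01010011; 0b01011001 ⊕ 0b01010011 = 0b00001010.
P[3]: E(K, 0b01011001) = 0b10010100; 0b01101110 ⊕ 0b10010100 = 0b11111010.
P[4]: E(K, 0b01101110) = 0b10100011; 0b00000011 ⊕ 0b10100011 = 0b10100000.
Blocks that differ from the original plaintext: P[2], P[3].

P[1] = 0b10010001, P[2] = 0b00001010, P[3] = 0b11111010, P[4] = 0b10100000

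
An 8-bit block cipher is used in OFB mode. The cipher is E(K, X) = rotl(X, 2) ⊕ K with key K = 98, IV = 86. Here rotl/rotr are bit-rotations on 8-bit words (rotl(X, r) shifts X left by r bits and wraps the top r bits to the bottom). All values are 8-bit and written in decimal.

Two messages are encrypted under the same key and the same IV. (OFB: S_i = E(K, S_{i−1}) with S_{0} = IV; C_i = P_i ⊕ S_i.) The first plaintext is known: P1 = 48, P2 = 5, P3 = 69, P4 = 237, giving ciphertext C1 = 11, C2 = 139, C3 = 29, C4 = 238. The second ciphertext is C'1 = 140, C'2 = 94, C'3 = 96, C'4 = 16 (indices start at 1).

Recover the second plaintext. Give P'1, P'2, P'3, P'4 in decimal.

In OFB with a reused IV, both messages share the same keystream S_i, so C_i ⊕ C'_i = P_i ⊕ P'_i and thus P'_i = P_i ⊕ C_i ⊕ C'_i.
P'1: 48 ⊕ 11 ⊕ 140 = 183.
P'2: 5 ⊕ 139 ⊕ 94 = 208.
P'3: 69 ⊕ 29 ⊕ 96 = 56.
P'4: 237 ⊕ 238 ⊕ 16 = 19.

P'1 = 183, P'2 = 208, P'3 = 56, P'4 = 19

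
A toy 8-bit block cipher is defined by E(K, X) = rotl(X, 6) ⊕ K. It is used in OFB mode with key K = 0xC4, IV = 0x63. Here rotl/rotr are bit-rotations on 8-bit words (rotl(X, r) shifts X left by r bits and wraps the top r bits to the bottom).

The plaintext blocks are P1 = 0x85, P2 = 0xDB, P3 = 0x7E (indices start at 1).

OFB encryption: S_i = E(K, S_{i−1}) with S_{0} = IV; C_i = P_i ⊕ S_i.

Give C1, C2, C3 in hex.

C1: S = E(K, 0x63) = 0x1C; 0x85 ⊕ 0x1C = 0x99.
C2: S = E(K, 0x1C) = 0xC3; 0xDB ⊕ 0xC3 = 0x18.
C3: S = E(K, 0xC3) = 0x34; 0x7E ⊕ 0x34 = 0x4A.

C1 = 0x99, C2 = 0x18, C3 = 0x4A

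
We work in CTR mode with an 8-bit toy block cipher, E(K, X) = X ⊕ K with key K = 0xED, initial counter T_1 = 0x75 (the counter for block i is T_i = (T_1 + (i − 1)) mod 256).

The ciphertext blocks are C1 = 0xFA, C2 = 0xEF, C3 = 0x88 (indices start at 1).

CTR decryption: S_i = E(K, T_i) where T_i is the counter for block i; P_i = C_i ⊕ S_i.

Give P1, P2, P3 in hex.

P1 = 0x62, P2 = 0x74, P3 = 0x12

P1: T = 0x75, S = E(K, T) = 0x98; 0xFA ⊕ 0x98 = 0x62.
P2: T = 0x76, S = E(K, T) = 0x9B; 0xEF ⊕ 0x9B = 0x74.
P3: T = 0x77, S = E(K, T) = 0x9A; 0x88 ⊕ 0x9A = 0x12.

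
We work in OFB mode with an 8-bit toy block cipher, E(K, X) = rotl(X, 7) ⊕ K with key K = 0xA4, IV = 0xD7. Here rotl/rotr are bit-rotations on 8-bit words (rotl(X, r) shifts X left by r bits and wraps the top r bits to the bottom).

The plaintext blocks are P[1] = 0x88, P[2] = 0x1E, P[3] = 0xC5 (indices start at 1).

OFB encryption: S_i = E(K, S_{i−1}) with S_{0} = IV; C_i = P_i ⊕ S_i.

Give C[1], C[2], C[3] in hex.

C[1] = 0xC7, C[2] = 0x1D, C[3] = 0xE0

C[1]: S = E(K, 0xD7) = 0x4F; 0x88 ⊕ 0x4F = 0xC7.
C[2]: S = E(K, 0x4F) = 0x03; 0x1E ⊕ 0x03 = 0x1D.
C[3]: S = E(K, 0x03) = 0x25; 0xC5 ⊕ 0x25 = 0xE0.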